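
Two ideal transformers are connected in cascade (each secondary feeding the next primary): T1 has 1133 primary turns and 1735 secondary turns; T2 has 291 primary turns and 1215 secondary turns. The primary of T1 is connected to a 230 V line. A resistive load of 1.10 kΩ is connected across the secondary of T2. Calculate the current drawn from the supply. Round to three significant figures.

I_supply ≈ 8.55 A

Secondary of T1: V = 230.00 × 1735/1133 = 352.21 V.
Secondary of T2: V = 352.21 × 1215/291 = 1470.6 V.
I_load = 1470.6/1100 = 1.3369 A, so P_out = 1470.6 × 1.3369 = 1965.9 W.
All ideal ⇒ P_in = P_out, so I_supply = 1965.9/230 = 8.55 A.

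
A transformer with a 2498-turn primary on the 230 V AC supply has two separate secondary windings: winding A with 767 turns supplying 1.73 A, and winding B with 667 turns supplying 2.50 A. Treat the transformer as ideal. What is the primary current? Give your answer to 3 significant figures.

I_p ≈ 1.20 A

V_A = 230 × 767/2498 = 70.620 V; V_B = 230 × 667/2498 = 61.413 V.
P_out = V_A I_A + V_B I_B = 70.620×1.73 + 61.413×2.50 = 122.17 + 153.53 = 275.71 W.
Ideal ⇒ P_in = P_out, so I_p = P_out/V_p = 275.71/230 = 1.20 A.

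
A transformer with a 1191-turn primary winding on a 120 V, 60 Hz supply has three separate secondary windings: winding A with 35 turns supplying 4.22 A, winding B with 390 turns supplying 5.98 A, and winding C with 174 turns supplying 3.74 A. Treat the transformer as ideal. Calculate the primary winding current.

V_A = 120 × 35/1191 = 3.5264 V; V_B = 120 × 390/1191 = 39.295 V; V_C = 120 × 174/1191 = 17.531 V.
P_out = V_A I_A + V_B I_B + V_C I_C = 3.5264×4.22 + 39.295×5.98 + 17.531×3.74 = 14.882 + 234.98 + 65.568 = 315.43 W.
Ideal ⇒ P_in = P_out, so I_p = P_out/V_p = 315.43/120 = 2.63 A.

I_p ≈ 2.63 A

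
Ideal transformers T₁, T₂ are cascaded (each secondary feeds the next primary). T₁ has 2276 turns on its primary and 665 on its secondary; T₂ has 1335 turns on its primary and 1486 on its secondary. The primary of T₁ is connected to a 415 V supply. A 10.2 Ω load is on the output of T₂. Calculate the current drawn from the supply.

After T₁: V = 415.00 × 665/2276 = 121.25 V.
After T₂: V = 121.25 × 1486/1335 = 134.97 V.
I_load = 134.97/10.2 = 13.232 A, so P_out = 134.97 × 13.232 = 1786.0 W.
All ideal ⇒ P_in = P_out, so I_supply = 1786.0/415 = 4.30 A.

I_supply ≈ 4.30 A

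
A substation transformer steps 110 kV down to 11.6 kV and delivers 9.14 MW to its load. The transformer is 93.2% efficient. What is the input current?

P_in = P_out/η = 9.14×10^6/0.932 = 9.8069×10^6 W.
I_in = P_in/V_in = 9.8069×10^6/110000 = 89.2 A.

I_in ≈ 89.2 A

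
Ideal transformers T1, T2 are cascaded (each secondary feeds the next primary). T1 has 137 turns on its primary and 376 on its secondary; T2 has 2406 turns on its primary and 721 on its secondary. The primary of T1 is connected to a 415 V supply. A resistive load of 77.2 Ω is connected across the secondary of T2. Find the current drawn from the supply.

I_supply ≈ 3.64 A

Secondary of T1: V = 415.00 × 376/137 = 1139.0 V.
Secondary of T2: V = 1139.0 × 721/2406 = 341.31 V.
I_load = 341.31/77.2 = 4.4212 A, so P_out = 341.31 × 4.4212 = 1509.0 W.
All ideal ⇒ P_in = P_out, so I_supply = 1509.0/415 = 3.64 A.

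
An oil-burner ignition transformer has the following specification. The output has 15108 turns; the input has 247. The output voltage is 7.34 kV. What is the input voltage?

V_in/V_out = N_in/N_out, so V_in = 7340 × 247/15108 = 120 V.

V_in ≈ 120 V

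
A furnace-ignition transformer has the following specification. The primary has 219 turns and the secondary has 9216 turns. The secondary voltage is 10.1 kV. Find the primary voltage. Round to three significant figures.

V_p/V_s = N_p/N_s, so V_p = 10100 × 219/9216 = 240 V.

V_p ≈ 240 V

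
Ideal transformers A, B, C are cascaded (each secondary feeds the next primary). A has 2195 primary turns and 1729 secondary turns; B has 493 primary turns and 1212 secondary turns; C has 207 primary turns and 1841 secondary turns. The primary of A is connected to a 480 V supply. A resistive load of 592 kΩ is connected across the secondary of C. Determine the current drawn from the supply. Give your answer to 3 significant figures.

Secondary of A: V = 480.00 × 1729/2195 = 378.10 V.
Secondary of B: V = 378.10 × 1212/493 = 929.52 V.
Secondary of C: V = 929.52 × 1841/207 = 8266.9 V.
I_load = 8266.9/592000 = 0.013964 A, so P_out = 8266.9 × 0.013964 = 115.44 W.
All ideal ⇒ P_in = P_out, so I_supply = 115.44/480 = 0.241 A.

I_supply ≈ 0.241 A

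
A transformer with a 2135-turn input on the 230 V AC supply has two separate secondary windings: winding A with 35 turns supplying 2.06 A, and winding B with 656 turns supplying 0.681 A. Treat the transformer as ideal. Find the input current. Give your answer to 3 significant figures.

V_A = 230 × 35/2135 = 3.7705 V; V_B = 230 × 656/2135 = 70.670 V.
P_out = V_A I_A + V_B I_B = 3.7705×2.06 + 70.670×0.681 = 7.7672 + 48.126 = 55.893 W.
Ideal ⇒ P_in = P_out, so I_in = P_out/V_in = 55.893/230 = 0.243 A.

I_in ≈ 0.243 A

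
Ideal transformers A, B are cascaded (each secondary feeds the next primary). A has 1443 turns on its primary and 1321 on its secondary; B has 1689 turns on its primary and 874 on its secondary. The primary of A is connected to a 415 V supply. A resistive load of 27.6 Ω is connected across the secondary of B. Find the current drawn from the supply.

I_supply ≈ 3.37 A

Secondary of A: V = 415.00 × 1321/1443 = 379.91 V.
Secondary of B: V = 379.91 × 874/1689 = 196.59 V.
I_load = 196.59/27.6 = 7.1229 A, so P_out = 196.59 × 7.1229 = 1400.3 W.
All ideal ⇒ P_in = P_out, so I_supply = 1400.3/415 = 3.37 A.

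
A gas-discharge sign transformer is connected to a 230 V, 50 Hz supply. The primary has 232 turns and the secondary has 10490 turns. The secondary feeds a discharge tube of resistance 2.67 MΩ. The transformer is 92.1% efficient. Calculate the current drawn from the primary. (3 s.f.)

I_p ≈ 0.191 A

V_s = 230 × 10490/232 = 10400 V.
I_s = V_s/R = 10400/(2.67×10^6) = 0.0038950 A.
P_out = V_s I_s = 10400 × 0.0038950 = 40.506 W.
P_in = P_out/η = 40.506/0.921 = 43.980 W.
I_p = P_in/V_p = 43.980/230 = 0.191 A.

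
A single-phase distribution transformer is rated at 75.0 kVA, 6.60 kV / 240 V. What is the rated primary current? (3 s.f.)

I_p = S/V_p = 75000/6600 = 11.4 A.

I_p ≈ 11.4 A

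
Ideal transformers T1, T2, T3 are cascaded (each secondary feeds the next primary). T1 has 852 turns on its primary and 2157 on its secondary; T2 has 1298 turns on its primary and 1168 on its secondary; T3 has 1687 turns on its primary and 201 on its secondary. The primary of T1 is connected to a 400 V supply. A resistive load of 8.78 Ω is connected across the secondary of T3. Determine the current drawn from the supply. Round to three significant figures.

I_supply ≈ 3.36 A

Secondary of T1: V = 400.00 × 2157/852 = 1012.7 V.
Secondary of T2: V = 1012.7 × 1168/1298 = 911.25 V.
Secondary of T3: V = 911.25 × 201/1687 = 108.57 V.
I_load = 108.57/8.78 = 12.366 A, so P_out = 108.57 × 12.366 = 1342.6 W.
All ideal ⇒ P_in = P_out, so I_supply = 1342.6/400 = 3.36 A.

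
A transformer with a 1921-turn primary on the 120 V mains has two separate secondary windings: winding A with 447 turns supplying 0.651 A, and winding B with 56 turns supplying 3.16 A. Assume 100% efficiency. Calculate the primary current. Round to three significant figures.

I_p ≈ 0.244 A

V_A = 120 × 447/1921 = 27.923 V; V_B = 120 × 56/1921 = 3.4982 V.
P_out = V_A I_A + V_B I_B = 27.923×0.651 + 3.4982×3.16 = 18.178 + 11.054 = 29.232 W.
Ideal ⇒ P_in = P_out, so I_p = P_out/V_p = 29.232/120 = 0.244 A.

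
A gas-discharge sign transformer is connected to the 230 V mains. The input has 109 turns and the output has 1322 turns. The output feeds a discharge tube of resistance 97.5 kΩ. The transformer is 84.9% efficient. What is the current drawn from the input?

V_out = 230 × 1322/109 = 2789.5 V.
I_out = V_out/R = 2789.5/97500 = 0.028611 A.
P_out = V_out I_out = 2789.5 × 0.028611 = 79.811 W.
P_in = P_out/η = 79.811/0.849 = 94.006 W.
I_in = P_in/V_in = 94.006/230 = 0.409 A.

I_in ≈ 0.409 A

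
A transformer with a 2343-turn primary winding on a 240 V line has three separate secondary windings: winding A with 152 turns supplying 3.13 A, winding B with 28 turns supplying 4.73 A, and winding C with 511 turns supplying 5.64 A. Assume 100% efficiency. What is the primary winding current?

V_A = 240 × 152/2343 = 15.570 V; V_B = 240 × 28/2343 = 2.8681 V; V_C = 240 × 511/2343 = 52.343 V.
P_out = V_A I_A + V_B I_B + V_C I_C = 15.570×3.13 + 2.8681×4.73 + 52.343×5.64 = 48.733 + 13.566 + 295.22 = 357.51 W.
Ideal ⇒ P_in = P_out, so I_p = P_out/V_p = 357.51/240 = 1.49 A.

I_p ≈ 1.49 A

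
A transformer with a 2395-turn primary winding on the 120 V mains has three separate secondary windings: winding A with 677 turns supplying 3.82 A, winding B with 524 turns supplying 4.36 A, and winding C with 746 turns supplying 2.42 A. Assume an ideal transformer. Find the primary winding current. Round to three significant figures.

V_A = 120 × 677/2395 = 33.921 V; V_B = 120 × 524/2395 = 26.255 V; V_C = 120 × 746/2395 = 37.378 V.
P_out = V_A I_A + V_B I_B + V_C I_C = 33.921×3.82 + 26.255×4.36 + 37.378×2.42 = 129.58 + 114.47 + 90.454 = 334.50 W.
Ideal ⇒ P_in = P_out, so I_p = P_out/V_p = 334.50/120 = 2.79 A.

I_p ≈ 2.79 A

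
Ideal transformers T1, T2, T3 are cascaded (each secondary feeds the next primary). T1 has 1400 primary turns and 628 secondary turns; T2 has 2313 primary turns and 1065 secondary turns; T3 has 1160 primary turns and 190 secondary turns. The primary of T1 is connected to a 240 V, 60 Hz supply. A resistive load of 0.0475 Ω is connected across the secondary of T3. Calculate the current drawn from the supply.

I_supply ≈ 5.78 A

After T1: V = 240.00 × 628/1400 = 107.66 V.
After T2: V = 107.66 × 1065/2313 = 49.570 V.
After T3: V = 49.570 × 190/1160 = 8.1192 V.
I_load = 8.1192/0.0475 = 170.93 A, so P_out = 8.1192 × 170.93 = 1387.8 W.
All ideal ⇒ P_in = P_out, so I_supply = 1387.8/240 = 5.78 A.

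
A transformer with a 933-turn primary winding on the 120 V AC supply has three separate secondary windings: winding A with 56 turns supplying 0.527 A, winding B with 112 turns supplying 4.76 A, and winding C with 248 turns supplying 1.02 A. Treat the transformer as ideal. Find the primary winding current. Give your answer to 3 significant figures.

V_A = 120 × 56/933 = 7.2026 V; V_B = 120 × 112/933 = 14.405 V; V_C = 120 × 248/933 = 31.897 V.
P_out = V_A I_A + V_B I_B + V_C I_C = 7.2026×0.527 + 14.405×4.76 + 31.897×1.02 = 3.7958 + 68.568 + 32.535 = 104.90 W.
Ideal ⇒ P_in = P_out, so I_p = P_out/V_p = 104.90/120 = 0.874 A.

I_p ≈ 0.874 A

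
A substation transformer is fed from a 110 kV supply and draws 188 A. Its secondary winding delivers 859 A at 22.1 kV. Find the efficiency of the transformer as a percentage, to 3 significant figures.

η ≈ 91.8%

P_in = 110000 × 188 = 2.06800×10^7 W.
P_out = 22100 × 859 = 1.89839×10^7 W.
η = P_out/P_in = 1.89839×10^7/(2.06800×10^7) = 0.918.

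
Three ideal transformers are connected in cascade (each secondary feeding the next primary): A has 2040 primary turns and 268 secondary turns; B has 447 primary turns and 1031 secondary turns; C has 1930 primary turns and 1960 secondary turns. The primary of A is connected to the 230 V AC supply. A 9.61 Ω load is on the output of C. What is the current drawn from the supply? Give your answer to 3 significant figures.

After A: V = 230.00 × 268/2040 = 30.216 V.
After B: V = 30.216 × 1031/447 = 69.692 V.
After C: V = 69.692 × 1960/1930 = 70.775 V.
I_load = 70.775/9.61 = 7.3648 A, so P_out = 70.775 × 7.3648 = 521.24 W.
All ideal ⇒ P_in = P_out, so I_supply = 521.24/230 = 2.27 A.

I_supply ≈ 2.27 A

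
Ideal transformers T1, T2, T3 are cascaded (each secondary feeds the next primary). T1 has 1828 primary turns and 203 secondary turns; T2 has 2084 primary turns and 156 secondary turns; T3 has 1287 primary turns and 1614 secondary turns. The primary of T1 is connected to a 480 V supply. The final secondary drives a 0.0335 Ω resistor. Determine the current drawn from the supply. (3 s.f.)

I_supply ≈ 1.56 A

Secondary of T1: V = 480.00 × 203/1828 = 53.304 V.
Secondary of T2: V = 53.304 × 156/2084 = 3.9901 V.
Secondary of T3: V = 3.9901 × 1614/1287 = 5.0039 V.
I_load = 5.0039/0.0335 = 149.37 A, so P_out = 5.0039 × 149.37 = 747.45 W.
All ideal ⇒ P_in = P_out, so I_supply = 747.45/480 = 1.56 A.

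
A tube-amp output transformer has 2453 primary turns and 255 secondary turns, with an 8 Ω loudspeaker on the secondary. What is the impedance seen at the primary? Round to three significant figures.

Z_p = (N_p/N_s)² × Z_s = (2453/255)² × 8 = 740 Ω.

Z_p ≈ 740 Ω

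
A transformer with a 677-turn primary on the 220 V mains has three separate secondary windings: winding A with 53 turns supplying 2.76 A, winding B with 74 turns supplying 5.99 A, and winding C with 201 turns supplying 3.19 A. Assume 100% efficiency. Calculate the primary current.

V_A = 220 × 53/677 = 17.223 V; V_B = 220 × 74/677 = 24.047 V; V_C = 220 × 201/677 = 65.318 V.
P_out = V_A I_A + V_B I_B + V_C I_C = 17.223×2.76 + 24.047×5.99 + 65.318×3.19 = 47.536 + 144.04 + 208.36 = 399.94 W.
Ideal ⇒ P_in = P_out, so I_p = P_out/V_p = 399.94/220 = 1.82 A.

I_p ≈ 1.82 A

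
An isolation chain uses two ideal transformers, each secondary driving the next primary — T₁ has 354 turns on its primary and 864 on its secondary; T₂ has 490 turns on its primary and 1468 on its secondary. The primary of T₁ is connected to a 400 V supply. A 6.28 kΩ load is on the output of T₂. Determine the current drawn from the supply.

Secondary of T₁: V = 400.00 × 864/354 = 976.27 V.
Secondary of T₂: V = 976.27 × 1468/490 = 2924.8 V.
I_load = 2924.8/6280 = 0.46574 A, so P_out = 2924.8 × 0.46574 = 1362.2 W.
All ideal ⇒ P_in = P_out, so I_supply = 1362.2/400 = 3.41 A.

I_supply ≈ 3.41 A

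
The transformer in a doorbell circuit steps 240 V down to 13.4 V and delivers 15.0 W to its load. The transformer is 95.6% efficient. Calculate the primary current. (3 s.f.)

P_in = P_out/η = 15.0/0.956 = 15.690 W.
I_p = P_in/V_p = 15.690/240 = 0.0654 A.

I_p ≈ 0.0654 A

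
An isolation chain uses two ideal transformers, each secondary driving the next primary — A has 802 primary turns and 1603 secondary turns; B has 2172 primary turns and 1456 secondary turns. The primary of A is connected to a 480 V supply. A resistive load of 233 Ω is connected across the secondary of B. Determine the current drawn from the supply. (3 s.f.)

I_supply ≈ 3.70 A

After A: V = 480.00 × 1603/802 = 959.40 V.
After B: V = 959.40 × 1456/2172 = 643.13 V.
I_load = 643.13/233 = 2.7602 A, so P_out = 643.13 × 2.7602 = 1775.2 W.
All ideal ⇒ P_in = P_out, so I_supply = 1775.2/480 = 3.70 A.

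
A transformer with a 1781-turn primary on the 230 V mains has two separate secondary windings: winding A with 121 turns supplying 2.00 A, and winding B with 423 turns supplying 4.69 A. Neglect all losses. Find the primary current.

V_A = 230 × 121/1781 = 15.626 V; V_B = 230 × 423/1781 = 54.627 V.
P_out = V_A I_A + V_B I_B = 15.626×2.00 + 54.627×4.69 = 31.252 + 256.20 = 287.45 W.
Ideal ⇒ P_in = P_out, so I_p = P_out/V_p = 287.45/230 = 1.25 A.

I_p ≈ 1.25 A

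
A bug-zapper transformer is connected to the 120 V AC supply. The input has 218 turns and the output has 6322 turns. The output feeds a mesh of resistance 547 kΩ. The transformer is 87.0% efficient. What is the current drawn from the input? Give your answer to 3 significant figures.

V_out = 120 × 6322/218 = 3480.0 V.
I_out = V_out/R = 3480.0/547000 = 0.0063620 A.
P_out = V_out I_out = 3480.0 × 0.0063620 = 22.140 W.
P_in = P_out/η = 22.140/0.870 = 25.448 W.
I_in = P_in/V_in = 25.448/120 = 0.212 A.

I_in ≈ 0.212 A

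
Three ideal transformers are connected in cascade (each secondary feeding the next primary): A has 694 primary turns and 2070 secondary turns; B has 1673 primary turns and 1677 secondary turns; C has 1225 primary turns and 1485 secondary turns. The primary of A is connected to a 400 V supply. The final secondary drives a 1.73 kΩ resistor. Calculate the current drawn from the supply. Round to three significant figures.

Secondary of A: V = 400.00 × 2070/694 = 1193.1 V.
Secondary of B: V = 1193.1 × 1677/1673 = 1195.9 V.
Secondary of C: V = 1195.9 × 1485/1225 = 1449.8 V.
I_load = 1449.8/1730 = 0.83802 A, so P_out = 1449.8 × 0.83802 = 1214.9 W.
All ideal ⇒ P_in = P_out, so I_supply = 1214.9/400 = 3.04 A.

I_supply ≈ 3.04 A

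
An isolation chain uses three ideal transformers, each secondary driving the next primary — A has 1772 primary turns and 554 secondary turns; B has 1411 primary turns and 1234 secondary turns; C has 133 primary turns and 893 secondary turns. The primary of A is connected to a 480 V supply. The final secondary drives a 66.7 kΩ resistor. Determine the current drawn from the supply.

I_supply ≈ 0.0243 A

Secondary of A: V = 480.00 × 554/1772 = 150.07 V.
Secondary of B: V = 150.07 × 1234/1411 = 131.24 V.
Secondary of C: V = 131.24 × 893/133 = 881.20 V.
I_load = 881.20/66700 = 0.013211 A, so P_out = 881.20 × 0.013211 = 11.642 W.
All ideal ⇒ P_in = P_out, so I_supply = 11.642/480 = 0.0243 A.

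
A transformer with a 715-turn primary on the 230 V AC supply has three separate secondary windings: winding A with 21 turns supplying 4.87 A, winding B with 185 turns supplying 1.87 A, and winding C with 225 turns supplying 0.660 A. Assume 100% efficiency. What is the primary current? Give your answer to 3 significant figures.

V_A = 230 × 21/715 = 6.7552 V; V_B = 230 × 185/715 = 59.510 V; V_C = 230 × 225/715 = 72.378 V.
P_out = V_A I_A + V_B I_B + V_C I_C = 6.7552×4.87 + 59.510×1.87 + 72.378×0.660 = 32.898 + 111.28 + 47.769 = 191.95 W.
Ideal ⇒ P_in = P_out, so I_p = P_out/V_p = 191.95/230 = 0.835 A.

I_p ≈ 0.835 A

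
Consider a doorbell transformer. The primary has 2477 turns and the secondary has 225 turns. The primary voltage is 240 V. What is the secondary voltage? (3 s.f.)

V_s/V_p = N_s/N_p, so V_s = 240 × 225/2477 = 21.8 V.

V_s ≈ 21.8 V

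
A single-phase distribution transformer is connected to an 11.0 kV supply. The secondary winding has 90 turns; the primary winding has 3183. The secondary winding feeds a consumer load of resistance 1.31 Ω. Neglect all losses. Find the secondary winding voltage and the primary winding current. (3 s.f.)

V_s ≈ 311 V, I_p ≈ 6.71 A

V_s = V_p × N_s/N_p = 11000 × 90/3183 = 311.03 V.
I_s = V_s/R = 311.03/1.31 = 237.43 A.
I_p = I_s × N_s/N_p = 237.43 × 90/3183 = 6.71 A.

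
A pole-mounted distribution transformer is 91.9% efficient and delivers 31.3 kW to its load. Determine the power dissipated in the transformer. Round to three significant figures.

P_in = P_out/η = 31300/0.919 = 34058.8 W.
P_loss = P_in − P_out = 34058.8 − 31300 = 2760 W.

P_loss ≈ 2760 W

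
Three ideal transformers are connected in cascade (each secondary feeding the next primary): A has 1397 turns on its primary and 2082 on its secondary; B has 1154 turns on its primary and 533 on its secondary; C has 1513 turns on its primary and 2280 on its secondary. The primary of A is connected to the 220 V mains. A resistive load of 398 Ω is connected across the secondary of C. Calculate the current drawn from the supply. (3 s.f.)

After A: V = 220.00 × 2082/1397 = 327.87 V.
After B: V = 327.87 × 533/1154 = 151.44 V.
After C: V = 151.44 × 2280/1513 = 228.20 V.
I_load = 228.20/398 = 0.57338 A, so P_out = 228.20 × 0.57338 = 130.85 W.
All ideal ⇒ P_in = P_out, so I_supply = 130.85/220 = 0.595 A.

I_supply ≈ 0.595 A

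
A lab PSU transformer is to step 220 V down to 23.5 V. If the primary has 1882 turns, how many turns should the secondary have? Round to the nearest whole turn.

N_s/N_p = V_s/V_p, so N_s = 1882 × 23.5/220 = 201.0 ≈ 201 turns.

N_s = 201 turns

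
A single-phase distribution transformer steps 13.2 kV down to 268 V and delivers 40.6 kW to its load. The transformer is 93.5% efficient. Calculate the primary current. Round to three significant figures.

P_in = P_out/η = 40600/0.935 = 43422 W.
I_p = P_in/V_p = 43422/13200 = 3.29 A.

I_p ≈ 3.29 A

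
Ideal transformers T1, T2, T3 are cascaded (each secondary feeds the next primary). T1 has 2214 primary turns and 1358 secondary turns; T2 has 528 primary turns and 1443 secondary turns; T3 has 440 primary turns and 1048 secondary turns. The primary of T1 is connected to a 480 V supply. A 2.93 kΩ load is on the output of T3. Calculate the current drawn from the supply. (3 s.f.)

I_supply ≈ 2.61 A

After T1: V = 480.00 × 1358/2214 = 294.42 V.
After T2: V = 294.42 × 1443/528 = 804.63 V.
After T3: V = 804.63 × 1048/440 = 1916.5 V.
I_load = 1916.5/2930 = 0.65409 A, so P_out = 1916.5 × 0.65409 = 1253.5 W.
All ideal ⇒ P_in = P_out, so I_supply = 1253.5/480 = 2.61 A.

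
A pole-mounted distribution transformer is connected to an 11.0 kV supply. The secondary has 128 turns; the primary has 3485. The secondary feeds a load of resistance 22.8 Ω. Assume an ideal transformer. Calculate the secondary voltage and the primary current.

V_s = V_p × N_s/N_p = 11000 × 128/3485 = 404.02 V.
I_s = V_s/R = 404.02/22.8 = 17.720 A.
I_p = I_s × N_s/N_p = 17.720 × 128/3485 = 0.651 A.

V_s ≈ 404 V, I_p ≈ 0.651 A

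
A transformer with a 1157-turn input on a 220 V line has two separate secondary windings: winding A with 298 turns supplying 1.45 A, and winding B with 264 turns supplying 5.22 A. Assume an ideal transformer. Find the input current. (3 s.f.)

I_in ≈ 1.56 A

V_A = 220 × 298/1157 = 56.664 V; V_B = 220 × 264/1157 = 50.199 V.
P_out = V_A I_A + V_B I_B = 56.664×1.45 + 50.199×5.22 = 82.162 + 262.04 = 344.20 W.
Ideal ⇒ P_in = P_out, so I_in = P_out/V_in = 344.20/220 = 1.56 A.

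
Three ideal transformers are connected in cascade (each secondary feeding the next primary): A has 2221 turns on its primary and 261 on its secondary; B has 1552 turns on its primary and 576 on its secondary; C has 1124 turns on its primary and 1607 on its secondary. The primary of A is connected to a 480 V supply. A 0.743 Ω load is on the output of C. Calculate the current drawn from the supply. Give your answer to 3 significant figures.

After A: V = 480.00 × 261/2221 = 56.407 V.
After B: V = 56.407 × 576/1552 = 20.935 V.
After C: V = 20.935 × 1607/1124 = 29.930 V.
I_load = 29.930/0.743 = 40.283 A, so P_out = 29.930 × 40.283 = 1205.7 W.
All ideal ⇒ P_in = P_out, so I_supply = 1205.7/480 = 2.51 A.

I_supply ≈ 2.51 A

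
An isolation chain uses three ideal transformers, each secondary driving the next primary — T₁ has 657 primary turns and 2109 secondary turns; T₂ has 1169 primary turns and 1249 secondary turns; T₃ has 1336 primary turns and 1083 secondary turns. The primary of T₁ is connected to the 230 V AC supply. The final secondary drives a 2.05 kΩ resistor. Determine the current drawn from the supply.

I_supply ≈ 0.867 A

After T₁: V = 230.00 × 2109/657 = 738.31 V.
After T₂: V = 738.31 × 1249/1169 = 788.84 V.
After T₃: V = 788.84 × 1083/1336 = 639.45 V.
I_load = 639.45/2050 = 0.31193 A, so P_out = 639.45 × 0.31193 = 199.46 W.
All ideal ⇒ P_in = P_out, so I_supply = 199.46/230 = 0.867 A.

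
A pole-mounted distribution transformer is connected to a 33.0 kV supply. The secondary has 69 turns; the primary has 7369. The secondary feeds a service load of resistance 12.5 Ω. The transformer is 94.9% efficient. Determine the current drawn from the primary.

V_s = 33000 × 69/7369 = 309.00 V.
I_s = V_s/R = 309.00/12.5 = 24.720 A.
P_out = V_s I_s = 309.00 × 24.720 = 7638.3 W.
P_in = P_out/η = 7638.3/0.949 = 8048.8 W.
I_p = P_in/V_p = 8048.8/33000 = 0.244 A.

I_p ≈ 0.244 A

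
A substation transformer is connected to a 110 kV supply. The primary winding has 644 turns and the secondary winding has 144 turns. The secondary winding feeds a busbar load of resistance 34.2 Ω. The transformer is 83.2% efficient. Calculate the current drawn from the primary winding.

I_p ≈ 193 A

V_s = 110000 × 144/644 = 24596 V.
I_s = V_s/R = 24596/34.2 = 719.19 A.
P_out = V_s I_s = 24596 × 719.19 = 1.7689×10^7 W.
P_in = P_out/η = 1.7689×10^7/0.832 = 2.1261×10^7 W.
I_p = P_in/V_p = 2.1261×10^7/110000 = 193 A.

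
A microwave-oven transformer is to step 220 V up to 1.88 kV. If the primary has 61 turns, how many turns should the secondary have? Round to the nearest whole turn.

N_s = 521 turns

N_s/N_p = V_s/V_p, so N_s = 61 × 1880/220 = 521.3 ≈ 521 turns.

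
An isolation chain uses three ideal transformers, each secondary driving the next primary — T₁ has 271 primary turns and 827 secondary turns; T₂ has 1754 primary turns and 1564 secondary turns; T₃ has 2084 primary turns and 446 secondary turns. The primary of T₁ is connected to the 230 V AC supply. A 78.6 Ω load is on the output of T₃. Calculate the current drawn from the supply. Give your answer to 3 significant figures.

Secondary of T₁: V = 230.00 × 827/271 = 701.88 V.
Secondary of T₂: V = 701.88 × 1564/1754 = 625.85 V.
Secondary of T₃: V = 625.85 × 446/2084 = 133.94 V.
I_load = 133.94/78.6 = 1.7041 A, so P_out = 133.94 × 1.7041 = 228.24 W.
All ideal ⇒ P_in = P_out, so I_supply = 228.24/230 = 0.992 A.

I_supply ≈ 0.992 A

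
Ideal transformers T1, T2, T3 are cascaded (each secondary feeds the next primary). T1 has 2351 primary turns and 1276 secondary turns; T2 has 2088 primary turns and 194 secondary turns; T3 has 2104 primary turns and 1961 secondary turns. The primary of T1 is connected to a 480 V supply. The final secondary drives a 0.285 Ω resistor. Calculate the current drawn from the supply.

After T1: V = 480.00 × 1276/2351 = 260.52 V.
After T2: V = 260.52 × 194/2088 = 24.205 V.
After T3: V = 24.205 × 1961/2104 = 22.560 V.
I_load = 22.560/0.285 = 79.158 A, so P_out = 22.560 × 79.158 = 1785.8 W.
All ideal ⇒ P_in = P_out, so I_supply = 1785.8/480 = 3.72 A.

I_supply ≈ 3.72 A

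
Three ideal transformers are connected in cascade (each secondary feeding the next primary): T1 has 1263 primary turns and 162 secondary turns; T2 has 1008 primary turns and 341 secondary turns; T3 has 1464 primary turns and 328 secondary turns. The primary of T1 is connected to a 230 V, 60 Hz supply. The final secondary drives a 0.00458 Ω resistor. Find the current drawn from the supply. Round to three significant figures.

I_supply ≈ 4.75 A

After T1: V = 230.00 × 162/1263 = 29.501 V.
After T2: V = 29.501 × 341/1008 = 9.9801 V.
After T3: V = 9.9801 × 328/1464 = 2.2360 V.
I_load = 2.2360/0.00458 = 488.20 A, so P_out = 2.2360 × 488.20 = 1091.6 W.
All ideal ⇒ P_in = P_out, so I_supply = 1091.6/230 = 4.75 A.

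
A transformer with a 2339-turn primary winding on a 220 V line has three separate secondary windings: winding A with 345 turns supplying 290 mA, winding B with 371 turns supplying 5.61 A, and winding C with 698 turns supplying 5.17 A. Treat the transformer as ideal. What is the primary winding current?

V_A = 220 × 345/2339 = 32.450 V; V_B = 220 × 371/2339 = 34.895 V; V_C = 220 × 698/2339 = 65.652 V.
P_out = V_A I_A + V_B I_B + V_C I_C = 32.450×0.290 + 34.895×5.61 + 65.652×5.17 = 9.4104 + 195.76 + 339.42 = 544.59 W.
Ideal ⇒ P_in = P_out, so I_p = P_out/V_p = 544.59/220 = 2.48 A.

I_p ≈ 2.48 A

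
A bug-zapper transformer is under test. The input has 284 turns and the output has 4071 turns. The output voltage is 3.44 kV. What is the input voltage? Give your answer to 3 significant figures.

V_in/V_out = N_in/N_out, so V_in = 3440 × 284/4071 = 240 V.

V_in ≈ 240 V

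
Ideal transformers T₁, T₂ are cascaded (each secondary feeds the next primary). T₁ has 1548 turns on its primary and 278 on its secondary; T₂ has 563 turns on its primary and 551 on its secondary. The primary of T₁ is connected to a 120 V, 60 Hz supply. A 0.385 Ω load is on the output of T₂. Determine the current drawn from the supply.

I_supply ≈ 9.63 A

After T₁: V = 120.00 × 278/1548 = 21.550 V.
After T₂: V = 21.550 × 551/563 = 21.091 V.
I_load = 21.091/0.385 = 54.782 A, so P_out = 21.091 × 54.782 = 1155.4 W.
All ideal ⇒ P_in = P_out, so I_supply = 1155.4/120 = 9.63 A.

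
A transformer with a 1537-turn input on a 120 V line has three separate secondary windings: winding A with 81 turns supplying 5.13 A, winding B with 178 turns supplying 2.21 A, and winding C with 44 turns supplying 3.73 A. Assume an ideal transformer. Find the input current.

V_A = 120 × 81/1537 = 6.3240 V; V_B = 120 × 178/1537 = 13.897 V; V_C = 120 × 44/1537 = 3.4353 V.
P_out = V_A I_A + V_B I_B + V_C I_C = 6.3240×5.13 + 13.897×2.21 + 3.4353×3.73 = 32.442 + 30.713 + 12.814 = 75.969 W.
Ideal ⇒ P_in = P_out, so I_in = P_out/V_in = 75.969/120 = 0.633 A.

I_in ≈ 0.633 A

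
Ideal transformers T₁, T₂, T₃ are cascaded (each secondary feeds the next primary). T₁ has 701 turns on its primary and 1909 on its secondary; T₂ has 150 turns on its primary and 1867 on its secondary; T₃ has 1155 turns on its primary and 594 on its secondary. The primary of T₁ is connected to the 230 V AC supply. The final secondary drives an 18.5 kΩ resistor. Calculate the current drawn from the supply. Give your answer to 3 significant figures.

Secondary of T₁: V = 230.00 × 1909/701 = 626.35 V.
Secondary of T₂: V = 626.35 × 1867/150 = 7795.9 V.
Secondary of T₃: V = 7795.9 × 594/1155 = 4009.3 V.
I_load = 4009.3/18500 = 0.21672 A, so P_out = 4009.3 × 0.21672 = 868.91 W.
All ideal ⇒ P_in = P_out, so I_supply = 868.91/230 = 3.78 A.

I_supply ≈ 3.78 A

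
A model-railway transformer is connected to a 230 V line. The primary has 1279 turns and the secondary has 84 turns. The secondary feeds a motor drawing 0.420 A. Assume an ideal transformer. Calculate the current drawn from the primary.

For an ideal transformer I_p N_p = I_s N_s, so I_p = 0.420 × 84/1279 = 0.0276 A.

I_p ≈ 0.0276 A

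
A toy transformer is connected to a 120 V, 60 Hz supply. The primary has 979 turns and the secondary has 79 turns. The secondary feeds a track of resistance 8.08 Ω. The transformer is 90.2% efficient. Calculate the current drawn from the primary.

V_s = 120 × 79/979 = 9.6834 V.
I_s = V_s/R = 9.6834/8.08 = 1.1984 A.
P_out = V_s I_s = 9.6834 × 1.1984 = 11.605 W.
P_in = P_out/η = 11.605/0.902 = 12.866 W.
I_p = P_in/V_p = 12.866/120 = 0.107 A.

I_p ≈ 0.107 A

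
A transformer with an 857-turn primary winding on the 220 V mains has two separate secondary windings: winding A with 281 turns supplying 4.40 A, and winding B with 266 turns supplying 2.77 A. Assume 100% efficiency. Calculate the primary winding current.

V_A = 220 × 281/857 = 72.135 V; V_B = 220 × 266/857 = 68.285 V.
P_out = V_A I_A + V_B I_B = 72.135×4.40 + 68.285×2.77 = 317.40 + 189.15 = 506.54 W.
Ideal ⇒ P_in = P_out, so I_p = P_out/V_p = 506.54/220 = 2.30 A.

I_p ≈ 2.30 A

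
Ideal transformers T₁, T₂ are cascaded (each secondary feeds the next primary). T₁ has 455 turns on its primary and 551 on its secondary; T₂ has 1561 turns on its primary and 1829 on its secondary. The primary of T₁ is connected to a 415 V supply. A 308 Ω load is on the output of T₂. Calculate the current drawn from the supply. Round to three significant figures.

I_supply ≈ 2.71 A

Secondary of T₁: V = 415.00 × 551/455 = 502.56 V.
Secondary of T₂: V = 502.56 × 1829/1561 = 588.84 V.
I_load = 588.84/308 = 1.9118 A, so P_out = 588.84 × 1.9118 = 1125.8 W.
All ideal ⇒ P_in = P_out, so I_supply = 1125.8/415 = 2.71 A.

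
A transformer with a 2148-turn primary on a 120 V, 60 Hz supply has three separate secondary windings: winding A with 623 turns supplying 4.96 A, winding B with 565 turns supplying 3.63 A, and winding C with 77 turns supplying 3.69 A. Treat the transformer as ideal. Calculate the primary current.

I_p ≈ 2.53 A

V_A = 120 × 623/2148 = 34.804 V; V_B = 120 × 565/2148 = 31.564 V; V_C = 120 × 77/2148 = 4.3017 V.
P_out = V_A I_A + V_B I_B + V_C I_C = 34.804×4.96 + 31.564×3.63 + 4.3017×3.69 = 172.63 + 114.58 + 15.873 = 303.08 W.
Ideal ⇒ P_in = P_out, so I_p = P_out/V_p = 303.08/120 = 2.53 A.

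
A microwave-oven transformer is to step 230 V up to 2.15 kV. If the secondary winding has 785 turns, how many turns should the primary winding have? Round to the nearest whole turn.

N_p = 84 turns

N_p/N_s = V_p/V_s, so N_p = 785 × 230/2150 = 84.0 ≈ 84 turns.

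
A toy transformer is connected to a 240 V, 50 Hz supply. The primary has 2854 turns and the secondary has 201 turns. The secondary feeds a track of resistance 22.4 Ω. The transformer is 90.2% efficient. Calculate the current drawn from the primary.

I_p ≈ 0.0589 A

V_s = 240 × 201/2854 = 16.903 V.
I_s = V_s/R = 16.903/22.4 = 0.75458 A.
P_out = V_s I_s = 16.903 × 0.75458 = 12.754 W.
P_in = P_out/η = 12.754/0.902 = 14.140 W.
I_p = P_in/V_p = 14.140/240 = 0.0589 A.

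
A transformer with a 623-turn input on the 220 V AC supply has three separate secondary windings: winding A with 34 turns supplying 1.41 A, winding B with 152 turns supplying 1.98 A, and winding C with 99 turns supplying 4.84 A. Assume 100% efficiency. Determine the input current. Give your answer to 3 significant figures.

I_in ≈ 1.33 A

V_A = 220 × 34/623 = 12.006 V; V_B = 220 × 152/623 = 53.676 V; V_C = 220 × 99/623 = 34.960 V.
P_out = V_A I_A + V_B I_B + V_C I_C = 12.006×1.41 + 53.676×1.98 + 34.960×4.84 = 16.929 + 106.28 + 169.21 = 292.41 W.
Ideal ⇒ P_in = P_out, so I_in = P_out/V_in = 292.41/220 = 1.33 A.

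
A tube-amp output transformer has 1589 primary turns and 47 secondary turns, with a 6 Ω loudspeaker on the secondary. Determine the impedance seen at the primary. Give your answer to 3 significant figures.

Z_p = (N_p/N_s)² × Z_s = (1589/47)² × 6 = 6860 Ω.

Z_p ≈ 6860 Ω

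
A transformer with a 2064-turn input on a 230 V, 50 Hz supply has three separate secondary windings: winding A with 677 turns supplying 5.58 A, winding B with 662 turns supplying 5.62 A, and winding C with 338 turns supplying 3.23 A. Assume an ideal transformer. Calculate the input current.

I_in ≈ 4.16 A

V_A = 230 × 677/2064 = 75.441 V; V_B = 230 × 662/2064 = 73.769 V; V_C = 230 × 338/2064 = 37.665 V.
P_out = V_A I_A + V_B I_B + V_C I_C = 75.441×5.58 + 73.769×5.62 + 37.665×3.23 = 420.96 + 414.58 + 121.66 = 957.20 W.
Ideal ⇒ P_in = P_out, so I_in = P_out/V_in = 957.20/230 = 4.16 A.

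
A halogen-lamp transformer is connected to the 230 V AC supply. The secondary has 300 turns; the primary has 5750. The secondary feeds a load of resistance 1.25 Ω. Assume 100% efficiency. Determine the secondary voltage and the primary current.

V_s ≈ 12.0 V, I_p ≈ 0.501 A

V_s = V_p × N_s/N_p = 230 × 300/5750 = 12.000 V.
I_s = V_s/R = 12.000/1.25 = 9.6000 A.
I_p = I_s × N_s/N_p = 9.6000 × 300/5750 = 0.501 A.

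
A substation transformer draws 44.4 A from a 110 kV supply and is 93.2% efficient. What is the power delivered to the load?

P_out ≈ 4.55×10^6 W

P_in = V_in I_in = 110000 × 44.4 = 4.8840×10^6 W.
P_out = η P_in = 0.932 × 4.8840×10^6 = 4.55×10^6 W.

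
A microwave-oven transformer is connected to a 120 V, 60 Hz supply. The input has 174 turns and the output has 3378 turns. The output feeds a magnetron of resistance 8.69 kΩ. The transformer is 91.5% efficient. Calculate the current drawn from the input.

I_in ≈ 5.69 A

V_out = 120 × 3378/174 = 2329.7 V.
I_out = V_out/R = 2329.7/8690 = 0.26808 A.
P_out = V_out I_out = 2329.7 × 0.26808 = 624.54 W.
P_in = P_out/η = 624.54/0.915 = 682.56 W.
I_in = P_in/V_in = 682.56/120 = 5.69 A.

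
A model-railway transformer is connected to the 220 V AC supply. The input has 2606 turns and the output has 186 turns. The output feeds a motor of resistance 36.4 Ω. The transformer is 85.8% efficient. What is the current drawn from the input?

V_out = 220 × 186/2606 = 15.702 V.
I_out = V_out/R = 15.702/36.4 = 0.43138 A.
P_out = V_out I_out = 15.702 × 0.43138 = 6.7736 W.
P_in = P_out/η = 6.7736/0.858 = 7.8947 W.
I_in = P_in/V_in = 7.8947/220 = 0.0359 A.

I_in ≈ 0.0359 A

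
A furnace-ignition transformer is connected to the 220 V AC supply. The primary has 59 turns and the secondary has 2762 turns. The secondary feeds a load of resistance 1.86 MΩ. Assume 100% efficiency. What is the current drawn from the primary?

I_p ≈ 0.259 A

V_s = V_p × N_s/N_p = 220 × 2762/59 = 10299 V.
I_s = V_s/R = 10299/(1.86×10^6) = 0.0055371 A.
For an ideal transformer I_p N_p = I_s N_s, so I_p = 0.0055371 × 2762/59 = 0.259 A.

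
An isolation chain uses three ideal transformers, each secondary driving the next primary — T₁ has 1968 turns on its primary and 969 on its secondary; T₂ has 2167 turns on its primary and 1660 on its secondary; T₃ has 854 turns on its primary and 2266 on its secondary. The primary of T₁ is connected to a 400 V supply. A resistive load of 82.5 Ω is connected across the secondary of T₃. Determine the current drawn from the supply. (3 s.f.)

After T₁: V = 400.00 × 969/1968 = 196.95 V.
After T₂: V = 196.95 × 1660/2167 = 150.87 V.
After T₃: V = 150.87 × 2266/854 = 400.32 V.
I_load = 400.32/82.5 = 4.8524 A, so P_out = 400.32 × 4.8524 = 1942.5 W.
All ideal ⇒ P_in = P_out, so I_supply = 1942.5/400 = 4.86 A.

I_supply ≈ 4.86 A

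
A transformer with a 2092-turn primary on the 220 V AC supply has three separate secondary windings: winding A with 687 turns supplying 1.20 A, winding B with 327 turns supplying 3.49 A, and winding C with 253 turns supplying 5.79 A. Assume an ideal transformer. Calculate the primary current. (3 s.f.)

I_p ≈ 1.64 A

V_A = 220 × 687/2092 = 72.247 V; V_B = 220 × 327/2092 = 34.388 V; V_C = 220 × 253/2092 = 26.606 V.
P_out = V_A I_A + V_B I_B + V_C I_C = 72.247×1.20 + 34.388×3.49 + 26.606×5.79 = 86.696 + 120.01 + 154.05 = 360.76 W.
Ideal ⇒ P_in = P_out, so I_p = P_out/V_p = 360.76/220 = 1.64 A.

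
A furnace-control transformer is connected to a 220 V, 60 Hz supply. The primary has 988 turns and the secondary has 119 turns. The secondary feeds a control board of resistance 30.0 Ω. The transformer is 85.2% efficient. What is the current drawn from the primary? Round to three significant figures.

I_p ≈ 0.125 A

V_s = 220 × 119/988 = 26.498 V.
I_s = V_s/R = 26.498/30.0 = 0.88327 A.
P_out = V_s I_s = 26.498 × 0.88327 = 23.405 W.
P_in = P_out/η = 23.405/0.852 = 27.470 W.
I_p = P_in/V_p = 27.470/220 = 0.125 A.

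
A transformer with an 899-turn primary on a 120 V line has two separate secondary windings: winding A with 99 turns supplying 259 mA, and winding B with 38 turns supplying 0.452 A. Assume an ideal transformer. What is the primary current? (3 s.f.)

I_p ≈ 0.0476 A

V_A = 120 × 99/899 = 13.215 V; V_B = 120 × 38/899 = 5.0723 V.
P_out = V_A I_A + V_B I_B = 13.215×0.259 + 5.0723×0.452 = 3.4226 + 2.2927 = 5.7153 W.
Ideal ⇒ P_in = P_out, so I_p = P_out/V_p = 5.7153/120 = 0.0476 A.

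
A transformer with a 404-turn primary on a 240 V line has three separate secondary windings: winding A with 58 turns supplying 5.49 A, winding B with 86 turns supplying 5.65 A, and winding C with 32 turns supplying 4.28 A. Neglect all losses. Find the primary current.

I_p ≈ 2.33 A

V_A = 240 × 58/404 = 34.455 V; V_B = 240 × 86/404 = 51.089 V; V_C = 240 × 32/404 = 19.010 V.
P_out = V_A I_A + V_B I_B + V_C I_C = 34.455×5.49 + 51.089×5.65 + 19.010×4.28 = 189.16 + 288.65 + 81.362 = 559.18 W.
Ideal ⇒ P_in = P_out, so I_p = P_out/V_p = 559.18/240 = 2.33 A.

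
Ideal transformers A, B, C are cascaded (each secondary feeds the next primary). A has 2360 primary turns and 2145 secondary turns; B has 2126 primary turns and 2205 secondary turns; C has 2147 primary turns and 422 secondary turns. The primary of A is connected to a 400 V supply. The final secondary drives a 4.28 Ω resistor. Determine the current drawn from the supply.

I_supply ≈ 3.21 A

After A: V = 400.00 × 2145/2360 = 363.56 V.
After B: V = 363.56 × 2205/2126 = 377.07 V.
After C: V = 377.07 × 422/2147 = 74.114 V.
I_load = 74.114/4.28 = 17.316 A, so P_out = 74.114 × 17.316 = 1283.4 W.
All ideal ⇒ P_in = P_out, so I_supply = 1283.4/400 = 3.21 A.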